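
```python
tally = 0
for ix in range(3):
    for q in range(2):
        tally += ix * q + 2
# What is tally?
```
Trace:
  tally=0
  tally=2, ix=0, q=0
  tally=4, ix=0, q=1
  tally=6, ix=1, q=0
  tally=9, ix=1, q=1
  tally=11, ix=2, q=0
  tally=15, ix=2, q=1

Final answer: 15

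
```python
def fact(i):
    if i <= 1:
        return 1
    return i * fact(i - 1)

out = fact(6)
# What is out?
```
Call trace:
fact(i=6)
  fact(i=5)
    fact(i=4)
      fact(i=3)
        fact(i=2)
          fact(i=1)
          -> return 1
        -> return 2
      -> return 6
    -> return 24
  -> return 120
-> return 720

Final answer: 720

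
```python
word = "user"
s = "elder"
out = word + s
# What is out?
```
Trace:
  word='user'
  word='user', s='elder'
  word='user', s='elder', out='userelder'

Final answer: 'userelder'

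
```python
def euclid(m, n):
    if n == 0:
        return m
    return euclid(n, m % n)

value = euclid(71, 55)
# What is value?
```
Call trace:
euclid(m=71, n=55)
  euclid(m=55, n=16)
    euclid(m=16, n=7)
      euclid(m=7, n=2)
        euclid(m=2, n=1)
          euclid(m=1, n=0)
          -> return 1
        -> return 1
      -> return 1
    -> return 1
  -> return 1
-> return 1

Final answer: 1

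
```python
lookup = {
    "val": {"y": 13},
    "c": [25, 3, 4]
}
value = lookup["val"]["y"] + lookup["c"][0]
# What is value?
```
Trace:
  lookup={'val': {'y': 13}, 'c': [25, 3, 4]}
  lookup={'val': {'y': 13}, 'c': [25, 3, 4]}, value=38

Final answer: 38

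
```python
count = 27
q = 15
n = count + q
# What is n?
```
Trace:
  count=27
  count=27, q=15
  count=27, q=15, n=42

Final answer: 42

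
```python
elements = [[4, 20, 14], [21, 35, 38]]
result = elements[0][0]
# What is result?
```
Trace:
  elements=[[4, 20, 14], [21, 35, 38]]
  elements=[[4, 20, 14], [21, 35, 38]], result=4

Final answer: 4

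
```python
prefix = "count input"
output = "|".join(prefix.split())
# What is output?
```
Trace:
  prefix='count input'
  prefix='count input', output='count|input'

Final answer: 'count|input'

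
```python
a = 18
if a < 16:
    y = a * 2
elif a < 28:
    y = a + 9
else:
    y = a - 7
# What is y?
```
Trace:
  a=18
  a=18, y=27

Final answer: 27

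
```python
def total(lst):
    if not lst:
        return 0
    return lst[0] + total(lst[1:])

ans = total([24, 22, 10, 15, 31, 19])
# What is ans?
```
Call trace:
total(lst=[24, 22, 10, 15, 31, 19])
  total(lst=[22, 10, 15, 31, 19])
    total(lst=[10, 15, 31, 19])
      total(lst=[15, 31, 19])
        total(lst=[31, 19])
          total(lst=[19])
            total(lst=[])
            -> return 0
          -> return 19
        -> return 50
      -> return 65
    -> return 75
  -> return 97
-> return 121

Final answer: 121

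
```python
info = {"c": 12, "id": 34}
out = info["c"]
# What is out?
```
Trace:
  info={'c': 12, 'id': 34}
  info={'c': 12, 'id': 34}, out=12

Final answer: 12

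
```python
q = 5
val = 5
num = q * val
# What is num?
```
Trace:
  q=5
  q=5, val=5
  q=5, val=5, num=25

Final answer: 25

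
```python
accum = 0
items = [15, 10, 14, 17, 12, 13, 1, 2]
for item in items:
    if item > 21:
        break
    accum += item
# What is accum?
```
Trace:
  accum=0
  accum=15, item=15
  accum=25, item=10
  accum=39, item=14
  accum=56, item=17
  accum=68, item=12
  accum=81, item=13
  accum=82, item=1
  accum=84, item=2

Final answer: 84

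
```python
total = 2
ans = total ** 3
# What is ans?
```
Trace:
  total=2
  total=2, ans=8

Final answer: 8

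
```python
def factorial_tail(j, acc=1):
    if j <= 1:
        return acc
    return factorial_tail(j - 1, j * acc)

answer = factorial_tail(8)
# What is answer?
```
Call trace:
factorial_tail(j=8, acc=1)
  factorial_tail(j=7, acc=8)
    factorial_tail(j=6, acc=56)
      factorial_tail(j=5, acc=336)
        factorial_tail(j=4, acc=1680)
          factorial_tail(j=3, acc=6720)
            factorial_tail(j=2, acc=20160)
              factorial_tail(j=1, acc=40320)
              -> return 40320
            -> return 40320
          -> return 40320
        -> return 40320
      -> return 40320
    -> return 40320
  -> return 40320
-> return 40320

Final answer: 40320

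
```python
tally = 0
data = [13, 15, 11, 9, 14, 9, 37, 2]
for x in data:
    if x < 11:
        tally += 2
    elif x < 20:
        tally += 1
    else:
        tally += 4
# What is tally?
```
Trace:
  tally=0
  tally=1, x=13
  tally=2, x=15
  tally=3, x=11
  tally=5, x=9
  tally=6, x=14
  tally=8, x=9
  tally=12, x=37
  tally=14, x=2

Final answer: 14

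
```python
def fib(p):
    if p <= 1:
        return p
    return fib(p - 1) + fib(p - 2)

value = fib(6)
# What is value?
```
Call trace (a repeated sub-call is expanded the first time; later identical calls just restate its return value):
fib(p=6)
  fib(p=5)
    fib(p=4)
      fib(p=3)
        fib(p=2)
          fib(p=1)
          -> return 1
          fib(p=0)
          -> return 0
        -> return 1
        fib(p=1)
        -> return 1
      -> return 2
      fib(p=2) -> return 1  (same call as traced above)
    -> return 3
    fib(p=3) -> return 2  (same call as traced above)
  -> return 5
  fib(p=4) -> return 3  (same call as traced above)
-> return 8

Final answer: 8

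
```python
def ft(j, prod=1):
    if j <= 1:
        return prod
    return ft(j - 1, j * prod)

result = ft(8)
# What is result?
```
Call trace:
ft(j=8, prod=1)
  ft(j=7, prod=8)
    ft(j=6, prod=56)
      ft(j=5, prod=336)
        ft(j=4, prod=1680)
          ft(j=3, prod=6720)
            ft(j=2, prod=20160)
              ft(j=1, prod=40320)
              -> return 40320
            -> return 40320
          -> return 40320
        -> return 40320
      -> return 40320
    -> return 40320
  -> return 40320
-> return 40320

Final answer: 40320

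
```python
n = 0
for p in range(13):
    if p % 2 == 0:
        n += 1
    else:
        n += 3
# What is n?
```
Trace:
  n=0
  n=1, p=0
  n=4, p=1
  n=5, p=2
  n=8, p=3
  n=9, p=4
  n=12, p=5
  n=13, p=6
  n=16, p=7
  n=17, p=8
  n=20, p=9
  n=21, p=10
  n=24, p=11
  n=25, p=12

Final answer: 25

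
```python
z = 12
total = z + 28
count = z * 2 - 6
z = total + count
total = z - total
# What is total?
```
Trace:
  z=12
  z=12, total=40
  z=12, total=40, count=18
  z=58, total=40, count=18
  z=58, total=18, count=18

Final answer: 18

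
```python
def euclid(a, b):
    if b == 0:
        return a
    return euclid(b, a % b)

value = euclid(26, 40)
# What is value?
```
Call trace:
euclid(a=26, b=40)
  euclid(a=40, b=26)
    euclid(a=26, b=14)
      euclid(a=14, b=12)
        euclid(a=12, b=2)
          euclid(a=2, b=0)
          -> return 2
        -> return 2
      -> return 2
    -> return 2
  -> return 2
-> return 2

Final answer: 2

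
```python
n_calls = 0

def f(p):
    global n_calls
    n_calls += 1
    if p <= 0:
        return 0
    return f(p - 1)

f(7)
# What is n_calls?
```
Call trace:
f(p=7)
  f(p=6)
    f(p=5)
      f(p=4)
        f(p=3)
          f(p=2)
            f(p=1)
              f(p=0)
              -> return 0
            -> return 0
          -> return 0
        -> return 0
      -> return 0
    -> return 0
  -> return 0
-> return 0

n_calls is incremented once per call. f is entered once for each p = 7, 6, 5, 4, 3, 2, 1, 0 (the p <= 0 call returns without recursing), i.e. 7 + 1 calls.
n_calls = 8

Final answer: 8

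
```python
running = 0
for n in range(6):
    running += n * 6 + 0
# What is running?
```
Trace:
  running=0
  running=0, n=0
  running=6, n=1
  running=18, n=2
  running=36, n=3
  running=60, n=4
  running=90, n=5

Final answer: 90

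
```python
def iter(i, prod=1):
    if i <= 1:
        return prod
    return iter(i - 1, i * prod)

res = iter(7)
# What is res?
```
Call trace:
iter(i=7, prod=1)
  iter(i=6, prod=7)
    iter(i=5, prod=42)
      iter(i=4, prod=210)
        iter(i=3, prod=840)
          iter(i=2, prod=2520)
            iter(i=1, prod=5040)
            -> return 5040
          -> return 5040
        -> return 5040
      -> return 5040
    -> return 5040
  -> return 5040
-> return 5040

Final answer: 5040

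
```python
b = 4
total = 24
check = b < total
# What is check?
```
Trace:
  b=4
  b=4, total=24
  b=4, total=24, check=True

Final answer: True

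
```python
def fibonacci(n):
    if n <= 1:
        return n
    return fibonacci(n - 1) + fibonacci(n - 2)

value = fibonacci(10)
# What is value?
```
Call trace (a repeated sub-call is expanded the first time; later identical calls just restate its return value):
fibonacci(n=10)
  fibonacci(n=9)
    fibonacci(n=8)
      fibonacci(n=7)
        fibonacci(n=6)
          fibonacci(n=5)
            fibonacci(n=4)
              fibonacci(n=3)
                fibonacci(n=2)
                  fibonacci(n=1)
                  -> return 1
                  fibonacci(n=0)
                  -> return 0
                -> return 1
                fibonacci(n=1)
                -> return 1
              -> return 2
              fibonacci(n=2) -> return 1  (same call as traced above)
            -> return 3
            fibonacci(n=3) -> return 2  (same call as traced above)
          -> return 5
          fibonacci(n=4) -> return 3  (same call as traced above)
        -> return 8
        fibonacci(n=5) -> return 5  (same call as traced above)
      -> return 13
      fibonacci(n=6) -> return 8  (same call as traced above)
    -> return 21
    fibonacci(n=7) -> return 13  (same call as traced above)
  -> return 34
  fibonacci(n=8) -> return 21  (same call as traced above)
-> return 55

Final answer: 55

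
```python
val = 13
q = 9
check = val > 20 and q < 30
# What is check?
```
Trace:
  val=13
  val=13, q=9
  val=13, q=9, check=False

Final answer: False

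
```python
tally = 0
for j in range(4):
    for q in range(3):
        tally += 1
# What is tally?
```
Trace:
  tally=0
  tally=1, j=0, q=0
  tally=2, j=0, q=1
  tally=3, j=0, q=2
  tally=4, j=1, q=0
  tally=5, j=1, q=1
  tally=6, j=1, q=2
  tally=7, j=2, q=0
  tally=8, j=2, q=1
  tally=9, j=2, q=2
  tally=10, j=3, q=0
  tally=11, j=3, q=1
  tally=12, j=3, q=2

Final answer: 12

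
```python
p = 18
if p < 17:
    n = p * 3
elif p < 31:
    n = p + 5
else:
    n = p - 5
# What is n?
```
Trace:
  p=18
  p=18, n=23

Final answer: 23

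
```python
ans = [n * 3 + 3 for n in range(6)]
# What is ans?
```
Trace:
  n=0
  n=1
  n=2
  n=3
  n=4
  n=5
  ans=[3, 6, 9, 12, 15, 18]

Final answer: [3, 6, 9, 12, 15, 18]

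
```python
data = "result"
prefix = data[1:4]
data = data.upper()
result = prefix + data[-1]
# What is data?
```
Trace:
  data='result'
  data='result', prefix='esu'
  data='RESULT', prefix='esu'
  data='RESULT', prefix='esu', result='esuT'

Final answer: 'RESULT'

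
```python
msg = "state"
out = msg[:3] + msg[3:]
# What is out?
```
Trace:
  msg='state'
  msg='state', out='state'

Final answer: 'state'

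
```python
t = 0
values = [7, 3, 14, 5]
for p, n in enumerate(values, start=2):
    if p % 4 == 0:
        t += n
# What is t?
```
Trace:
  t=0
  t=0, p=2, n=7
  t=0, p=3, n=3
  t=14, p=4, n=14
  t=14, p=5, n=5

Final answer: 14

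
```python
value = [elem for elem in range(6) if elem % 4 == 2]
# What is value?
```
Trace:
  elem=0
  elem=1
  elem=2
  elem=3
  elem=4
  elem=5
  value=[2]

Final answer: [2]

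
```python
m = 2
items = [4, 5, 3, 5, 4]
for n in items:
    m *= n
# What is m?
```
Trace:
  m=2
  m=8, n=4
  m=40, n=5
  m=120, n=3
  m=600, n=5
  m=2400, n=4

Final answer: 2400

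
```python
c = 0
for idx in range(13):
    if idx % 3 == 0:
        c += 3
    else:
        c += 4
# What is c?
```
Trace:
  c=0
  c=3, idx=0
  c=7, idx=1
  c=11, idx=2
  c=14, idx=3
  c=18, idx=4
  c=22, idx=5
  c=25, idx=6
  c=29, idx=7
  c=33, idx=8
  c=36, idx=9
  c=40, idx=10
  c=44, idx=11
  c=47, idx=12

Final answer: 47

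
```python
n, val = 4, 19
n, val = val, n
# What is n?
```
Trace:
  n=4, val=19
  n=19, val=4

Final answer: 19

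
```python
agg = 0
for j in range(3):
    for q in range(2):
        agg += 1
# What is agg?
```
Trace:
  agg=0
  agg=1, j=0, q=0
  agg=2, j=0, q=1
  agg=3, j=1, q=0
  agg=4, j=1, q=1
  agg=5, j=2, q=0
  agg=6, j=2, q=1

Final answer: 6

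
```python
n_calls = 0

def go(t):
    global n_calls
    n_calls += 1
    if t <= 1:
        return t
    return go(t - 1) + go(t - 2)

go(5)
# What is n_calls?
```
Call trace (a repeated sub-call is expanded the first time; later identical calls just restate its return value):
go(t=5)
  go(t=4)
    go(t=3)
      go(t=2)
        go(t=1)
        -> return 1
        go(t=0)
        -> return 0
      -> return 1
      go(t=1)
      -> return 1
    -> return 2
    go(t=2) -> return 1  (same call as traced above)
  -> return 3
  go(t=3) -> return 2  (same call as traced above)
-> return 5

n_calls is incremented once per call, so count the calls in each subtree. Let C(t) = number of calls made by go(t).
C(0) = C(1) = 1 (base case, no recursion); C(t) = 1 + C(t - 1) + C(t - 2) otherwise.
C(2) = 1 + C(1) + C(0) = 1 + 1 + 1 = 3
C(3) = 1 + C(2) + C(1) = 1 + 3 + 1 = 5
C(4) = 1 + C(3) + C(2) = 1 + 5 + 3 = 9
C(5) = 1 + C(4) + C(3) = 1 + 9 + 5 = 15
n_calls = C(5) = 15

Final answer: 15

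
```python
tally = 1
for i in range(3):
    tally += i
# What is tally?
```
Trace:
  tally=1
  tally=1, i=0
  tally=2, i=1
  tally=4, i=2

Final answer: 4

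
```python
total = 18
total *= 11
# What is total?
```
Trace:
  total=18
  total=198

Final answer: 198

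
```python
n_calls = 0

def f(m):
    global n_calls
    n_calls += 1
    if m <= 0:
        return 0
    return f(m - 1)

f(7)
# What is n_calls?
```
Call trace:
f(m=7)
  f(m=6)
    f(m=5)
      f(m=4)
        f(m=3)
          f(m=2)
            f(m=1)
              f(m=0)
              -> return 0
            -> return 0
          -> return 0
        -> return 0
      -> return 0
    -> return 0
  -> return 0
-> return 0

n_calls is incremented once per call. f is entered once for each m = 7, 6, 5, 4, 3, 2, 1, 0 (the m <= 0 call returns without recursing), i.e. 7 + 1 calls.
n_calls = 8

Final answer: 8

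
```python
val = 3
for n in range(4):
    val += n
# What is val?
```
Trace:
  val=3
  val=3, n=0
  val=4, n=1
  val=6, n=2
  val=9, n=3

Final answer: 9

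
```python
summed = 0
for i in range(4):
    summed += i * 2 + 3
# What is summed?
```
Trace:
  summed=0
  summed=3, i=0
  summed=8, i=1
  summed=15, i=2
  summed=24, i=3

Final answer: 24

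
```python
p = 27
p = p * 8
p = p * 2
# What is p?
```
Trace:
  p=27
  p=216
  p=432

Final answer: 432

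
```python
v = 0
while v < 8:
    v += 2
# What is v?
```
Trace:
  v=0
  v=2
  v=4
  v=6
  v=8

Final answer: 8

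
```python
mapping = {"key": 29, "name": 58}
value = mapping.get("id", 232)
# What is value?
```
Trace:
  mapping={'key': 29, 'name': 58}
  mapping={'key': 29, 'name': 58}, value=232

Final answer: 232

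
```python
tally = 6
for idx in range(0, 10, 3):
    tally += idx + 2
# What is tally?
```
Trace:
  tally=6
  tally=8, idx=0
  tally=13, idx=3
  tally=21, idx=6
  tally=32, idx=9

Final answer: 32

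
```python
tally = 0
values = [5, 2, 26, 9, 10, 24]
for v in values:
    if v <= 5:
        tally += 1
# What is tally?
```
Trace:
  tally=0
  tally=1, v=5
  tally=2, v=2
  tally=2, v=26
  tally=2, v=9
  tally=2, v=10
  tally=2, v=24

Final answer: 2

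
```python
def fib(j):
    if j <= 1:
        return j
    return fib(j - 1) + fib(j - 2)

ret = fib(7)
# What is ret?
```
Call trace (a repeated sub-call is expanded the first time; later identical calls just restate its return value):
fib(j=7)
  fib(j=6)
    fib(j=5)
      fib(j=4)
        fib(j=3)
          fib(j=2)
            fib(j=1)
            -> return 1
            fib(j=0)
            -> return 0
          -> return 1
          fib(j=1)
          -> return 1
        -> return 2
        fib(j=2) -> return 1  (same call as traced above)
      -> return 3
      fib(j=3) -> return 2  (same call as traced above)
    -> return 5
    fib(j=4) -> return 3  (same call as traced above)
  -> return 8
  fib(j=5) -> return 5  (same call as traced above)
-> return 13

Final answer: 13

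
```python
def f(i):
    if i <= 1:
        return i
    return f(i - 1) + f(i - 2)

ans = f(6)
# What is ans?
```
Call trace (a repeated sub-call is expanded the first time; later identical calls just restate its return value):
f(i=6)
  f(i=5)
    f(i=4)
      f(i=3)
        f(i=2)
          f(i=1)
          -> return 1
          f(i=0)
          -> return 0
        -> return 1
        f(i=1)
        -> return 1
      -> return 2
      f(i=2) -> return 1  (same call as traced above)
    -> return 3
    f(i=3) -> return 2  (same call as traced above)
  -> return 5
  f(i=4) -> return 3  (same call as traced above)
-> return 8

Final answer: 8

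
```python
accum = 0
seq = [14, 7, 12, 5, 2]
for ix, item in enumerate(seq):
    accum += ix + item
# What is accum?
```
Trace:
  accum=0
  accum=14, ix=0, item=14
  accum=22, ix=1, item=7
  accum=36, ix=2, item=12
  accum=44, ix=3, item=5
  accum=50, ix=4, item=2

Final answer: 50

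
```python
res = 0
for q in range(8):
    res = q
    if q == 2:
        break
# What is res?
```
Trace:
  res=0
  res=0, q=0
  res=1, q=1
  res=2, q=2

Final answer: 2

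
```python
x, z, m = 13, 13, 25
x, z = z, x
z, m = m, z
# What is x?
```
Trace:
  x=13, z=13, m=25
  x=13, z=13, m=25
  x=13, z=25, m=13

Final answer: 13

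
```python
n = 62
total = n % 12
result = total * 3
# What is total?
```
Trace:
  n=62
  n=62, total=2
  n=62, total=2, result=6

Final answer: 2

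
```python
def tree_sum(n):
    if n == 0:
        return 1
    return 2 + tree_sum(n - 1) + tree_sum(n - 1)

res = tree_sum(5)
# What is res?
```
Call trace (a repeated sub-call is expanded the first time; later identical calls just restate its return value):
tree_sum(n=5)
  tree_sum(n=4)
    tree_sum(n=3)
      tree_sum(n=2)
        tree_sum(n=1)
          tree_sum(n=0)
          -> return 1
          tree_sum(n=0)
          -> return 1
        -> return 4
        tree_sum(n=1) -> return 4  (same call as traced above)
      -> return 10
      tree_sum(n=2) -> return 10  (same call as traced above)
    -> return 22
    tree_sum(n=3) -> return 22  (same call as traced above)
  -> return 46
  tree_sum(n=4) -> return 46  (same call as traced above)
-> return 94

Final answer: 94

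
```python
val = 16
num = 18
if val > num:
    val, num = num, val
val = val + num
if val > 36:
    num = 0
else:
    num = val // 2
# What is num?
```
Trace:
  val=16
  val=16, num=18
  val=16, num=18
  val=34, num=18
  val=34, num=17

Final answer: 17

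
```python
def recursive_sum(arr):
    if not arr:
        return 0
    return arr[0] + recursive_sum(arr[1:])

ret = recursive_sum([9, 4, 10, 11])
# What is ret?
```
Call trace:
recursive_sum(arr=[9, 4, 10, 11])
  recursive_sum(arr=[4, 10, 11])
    recursive_sum(arr=[10, 11])
      recursive_sum(arr=[11])
        recursive_sum(arr=[])
        -> return 0
      -> return 11
    -> return 21
  -> return 25
-> return 34

Final answer: 34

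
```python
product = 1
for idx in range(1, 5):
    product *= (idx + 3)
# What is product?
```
Trace:
  product=1
  product=4, idx=1
  product=20, idx=2
  product=120, idx=3
  product=840, idx=4

Final answer: 840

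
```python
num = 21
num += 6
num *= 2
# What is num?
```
Trace:
  num=21
  num=27
  num=54

Final answer: 54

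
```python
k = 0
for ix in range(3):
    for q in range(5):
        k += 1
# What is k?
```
Trace:
  k=0
  k=1, ix=0, q=0
  k=2, ix=0, q=1
  k=3, ix=0, q=2
  k=4, ix=0, q=3
  k=5, ix=0, q=4
  k=6, ix=1, q=0
  k=7, ix=1, q=1
  k=8, ix=1, q=2
  k=9, ix=1, q=3
  k=10, ix=1, q=4
  k=11, ix=2, q=0
  k=12, ix=2, q=1
  k=13, ix=2, q=2
  k=14, ix=2, q=3
  k=15, ix=2, q=4

Final answer: 15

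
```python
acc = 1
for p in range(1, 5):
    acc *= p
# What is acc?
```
Trace:
  acc=1
  acc=1, p=1
  acc=2, p=2
  acc=6, p=3
  acc=24, p=4

Final answer: 24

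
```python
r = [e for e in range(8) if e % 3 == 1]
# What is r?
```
Trace:
  e=0
  e=1
  e=2
  e=3
  e=4
  e=5
  e=6
  e=7
  r=[1, 4, 7]

Final answer: [1, 4, 7]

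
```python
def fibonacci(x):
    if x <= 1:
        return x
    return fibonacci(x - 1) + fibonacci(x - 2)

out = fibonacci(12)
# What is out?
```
Call trace (a repeated sub-call is expanded the first time; later identical calls just restate its return value):
fibonacci(x=12)
  fibonacci(x=11)
    fibonacci(x=10)
      fibonacci(x=9)
        fibonacci(x=8)
          fibonacci(x=7)
            fibonacci(x=6)
              fibonacci(x=5)
                fibonacci(x=4)
                  fibonacci(x=3)
                    fibonacci(x=2)
                      fibonacci(x=1)
                      -> return 1
                      fibonacci(x=0)
                      -> return 0
                    -> return 1
                    fibonacci(x=1)
                    -> return 1
                  -> return 2
                  fibonacci(x=2) -> return 1  (same call as traced above)
                -> return 3
                fibonacci(x=3) -> return 2  (same call as traced above)
              -> return 5
              fibonacci(x=4) -> return 3  (same call as traced above)
            -> return 8
            fibonacci(x=5) -> return 5  (same call as traced above)
          -> return 13
          fibonacci(x=6) -> return 8  (same call as traced above)
        -> return 21
        fibonacci(x=7) -> return 13  (same call as traced above)
      -> return 34
      fibonacci(x=8) -> return 21  (same call as traced above)
    -> return 55
    fibonacci(x=9) -> return 34  (same call as traced above)
  -> return 89
  fibonacci(x=10) -> return 55  (same call as traced above)
-> return 144

Final answer: 144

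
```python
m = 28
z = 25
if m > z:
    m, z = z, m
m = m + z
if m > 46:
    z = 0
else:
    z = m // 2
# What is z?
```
Trace:
  m=28
  m=28, z=25
  m=25, z=28
  m=53, z=28
  m=53, z=0

Final answer: 0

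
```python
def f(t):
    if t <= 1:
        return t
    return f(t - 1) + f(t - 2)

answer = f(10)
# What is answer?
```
Call trace (a repeated sub-call is expanded the first time; later identical calls just restate its return value):
f(t=10)
  f(t=9)
    f(t=8)
      f(t=7)
        f(t=6)
          f(t=5)
            f(t=4)
              f(t=3)
                f(t=2)
                  f(t=1)
                  -> return 1
                  f(t=0)
                  -> return 0
                -> return 1
                f(t=1)
                -> return 1
              -> return 2
              f(t=2) -> return 1  (same call as traced above)
            -> return 3
            f(t=3) -> return 2  (same call as traced above)
          -> return 5
          f(t=4) -> return 3  (same call as traced above)
        -> return 8
        f(t=5) -> return 5  (same call as traced above)
      -> return 13
      f(t=6) -> return 8  (same call as traced above)
    -> return 21
    f(t=7) -> return 13  (same call as traced above)
  -> return 34
  f(t=8) -> return 21  (same call as traced above)
-> return 55

Final answer: 55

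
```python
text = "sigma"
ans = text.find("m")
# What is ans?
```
Trace:
  text='sigma'
  text='sigma', ans=3

Final answer: 3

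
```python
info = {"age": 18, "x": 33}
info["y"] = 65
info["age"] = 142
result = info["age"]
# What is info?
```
Trace:
  info={'age': 18, 'x': 33}
  info={'age': 18, 'x': 33, 'y': 65}
  info={'age': 142, 'x': 33, 'y': 65}
  info={'age': 142, 'x': 33, 'y': 65}, result=142

Final answer: {'age': 142, 'x': 33, 'y': 65}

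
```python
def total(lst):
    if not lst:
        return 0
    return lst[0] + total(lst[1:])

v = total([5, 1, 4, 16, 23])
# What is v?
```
Call trace:
total(lst=[5, 1, 4, 16, 23])
  total(lst=[1, 4, 16, 23])
    total(lst=[4, 16, 23])
      total(lst=[16, 23])
        total(lst=[23])
          total(lst=[])
          -> return 0
        -> return 23
      -> return 39
    -> return 43
  -> return 44
-> return 49

Final answer: 49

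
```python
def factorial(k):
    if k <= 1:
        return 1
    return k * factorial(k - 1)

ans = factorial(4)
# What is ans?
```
Call trace:
factorial(k=4)
  factorial(k=3)
    factorial(k=2)
      factorial(k=1)
      -> return 1
    -> return 2
  -> return 6
-> return 24

Final answer: 24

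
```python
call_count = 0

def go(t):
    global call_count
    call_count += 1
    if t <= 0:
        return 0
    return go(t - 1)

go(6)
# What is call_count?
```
Call trace:
go(t=6)
  go(t=5)
    go(t=4)
      go(t=3)
        go(t=2)
          go(t=1)
            go(t=0)
            -> return 0
          -> return 0
        -> return 0
      -> return 0
    -> return 0
  -> return 0
-> return 0

call_count is incremented once per call. go is entered once for each t = 6, 5, 4, 3, 2, 1, 0 (the t <= 0 call returns without recursing), i.e. 6 + 1 calls.
call_count = 7

Final answer: 7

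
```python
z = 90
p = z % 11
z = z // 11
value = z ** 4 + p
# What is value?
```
Trace:
  z=90
  z=90, p=2
  z=8, p=2
  z=8, p=2, value=4098

Final answer: 4098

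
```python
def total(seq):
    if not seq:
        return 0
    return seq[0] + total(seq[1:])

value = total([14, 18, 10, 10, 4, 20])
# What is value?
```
Call trace:
total(seq=[14, 18, 10, 10, 4, 20])
  total(seq=[18, 10, 10, 4, 20])
    total(seq=[10, 10, 4, 20])
      total(seq=[10, 4, 20])
        total(seq=[4, 20])
          total(seq=[20])
            total(seq=[])
            -> return 0
          -> return 20
        -> return 24
      -> return 34
    -> return 44
  -> return 62
-> return 76

Final answer: 76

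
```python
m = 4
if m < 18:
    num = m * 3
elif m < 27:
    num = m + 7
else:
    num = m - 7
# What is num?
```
Trace:
  m=4
  m=4, num=12

Final answer: 12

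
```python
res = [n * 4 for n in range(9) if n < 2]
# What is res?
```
Trace:
  n=0
  n=1
  n=2
  n=3
  n=4
  n=5
  n=6
  n=7
  n=8
  res=[0, 4]

Final answer: [0, 4]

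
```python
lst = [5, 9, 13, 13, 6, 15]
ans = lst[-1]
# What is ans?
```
Trace:
  lst=[5, 9, 13, 13, 6, 15]
  lst=[5, 9, 13, 13, 6, 15], ans=15

Final answer: 15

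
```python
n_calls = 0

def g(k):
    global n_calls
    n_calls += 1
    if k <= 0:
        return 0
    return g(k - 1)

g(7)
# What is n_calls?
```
Call trace:
g(k=7)
  g(k=6)
    g(k=5)
      g(k=4)
        g(k=3)
          g(k=2)
            g(k=1)
              g(k=0)
              -> return 0
            -> return 0
          -> return 0
        -> return 0
      -> return 0
    -> return 0
  -> return 0
-> return 0

n_calls is incremented once per call. g is entered once for each k = 7, 6, 5, 4, 3, 2, 1, 0 (the k <= 0 call returns without recursing), i.e. 7 + 1 calls.
n_calls = 8

Final answer: 8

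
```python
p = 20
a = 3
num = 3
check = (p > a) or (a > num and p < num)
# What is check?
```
Trace:
  p=20
  p=20, a=3
  p=20, a=3, num=3
  p=20, a=3, num=3, check=True

Final answer: True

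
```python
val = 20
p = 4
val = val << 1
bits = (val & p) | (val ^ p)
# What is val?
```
Trace:
  val=20
  val=20, p=4
  val=40, p=4
  val=40, p=4, bits=44

Final answer: 40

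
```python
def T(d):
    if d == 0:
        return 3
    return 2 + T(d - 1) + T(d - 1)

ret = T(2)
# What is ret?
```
Call trace (a repeated sub-call is expanded the first time; later identical calls just restate its return value):
T(d=2)
  T(d=1)
    T(d=0)
    -> return 3
    T(d=0)
    -> return 3
  -> return 8
  T(d=1) -> return 8  (same call as traced above)
-> return 18

Final answer: 18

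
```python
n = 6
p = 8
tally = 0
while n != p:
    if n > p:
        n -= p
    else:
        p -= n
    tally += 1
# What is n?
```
Trace:
  n=6
  n=6, p=8
  n=6, p=8, tally=0
  n=6, p=2, tally=1
  n=4, p=2, tally=2
  n=2, p=2, tally=3

Final answer: 2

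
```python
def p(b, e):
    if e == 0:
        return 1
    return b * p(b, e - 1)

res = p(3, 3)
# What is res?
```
Call trace:
p(b=3, e=3)
  p(b=3, e=2)
    p(b=3, e=1)
      p(b=3, e=0)
      -> return 1
    -> return 3
  -> return 9
-> return 27

Final answer: 27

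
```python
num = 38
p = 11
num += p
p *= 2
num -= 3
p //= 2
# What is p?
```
Trace:
  num=38
  num=38, p=11
  num=49, p=11
  num=49, p=22
  num=46, p=22
  num=46, p=11

Final answer: 11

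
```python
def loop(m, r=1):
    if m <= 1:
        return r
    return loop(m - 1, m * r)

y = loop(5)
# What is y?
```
Call trace:
loop(m=5, r=1)
  loop(m=4, r=5)
    loop(m=3, r=20)
      loop(m=2, r=60)
        loop(m=1, r=120)
        -> return 120
      -> return 120
    -> return 120
  -> return 120
-> return 120

Final answer: 120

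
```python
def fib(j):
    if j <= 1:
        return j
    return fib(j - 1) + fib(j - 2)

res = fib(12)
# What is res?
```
Call trace (a repeated sub-call is expanded the first time; later identical calls just restate its return value):
fib(j=12)
  fib(j=11)
    fib(j=10)
      fib(j=9)
        fib(j=8)
          fib(j=7)
            fib(j=6)
              fib(j=5)
                fib(j=4)
                  fib(j=3)
                    fib(j=2)
                      fib(j=1)
                      -> return 1
                      fib(j=0)
                      -> return 0
                    -> return 1
                    fib(j=1)
                    -> return 1
                  -> return 2
                  fib(j=2) -> return 1  (same call as traced above)
                -> return 3
                fib(j=3) -> return 2  (same call as traced above)
              -> return 5
              fib(j=4) -> return 3  (same call as traced above)
            -> return 8
            fib(j=5) -> return 5  (same call as traced above)
          -> return 13
          fib(j=6) -> return 8  (same call as traced above)
        -> return 21
        fib(j=7) -> return 13  (same call as traced above)
      -> return 34
      fib(j=8) -> return 21  (same call as traced above)
    -> return 55
    fib(j=9) -> return 34  (same call as traced above)
  -> return 89
  fib(j=10) -> return 55  (same call as traced above)
-> return 144

Final answer: 144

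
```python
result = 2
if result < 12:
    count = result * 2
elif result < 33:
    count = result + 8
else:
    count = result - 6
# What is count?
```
Trace:
  result=2
  result=2, count=4

Final answer: 4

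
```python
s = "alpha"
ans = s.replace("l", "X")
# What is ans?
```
Trace:
  s='alpha'
  s='alpha', ans='aXpha'

Final answer: 'aXpha'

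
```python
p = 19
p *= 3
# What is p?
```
Trace:
  p=19
  p=57

Final answer: 57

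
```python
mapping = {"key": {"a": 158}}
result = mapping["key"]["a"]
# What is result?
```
Trace:
  mapping={'key': {'a': 158}}
  mapping={'key': {'a': 158}}, result=158

Final answer: 158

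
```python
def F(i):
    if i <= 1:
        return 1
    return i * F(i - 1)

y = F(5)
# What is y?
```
Call trace:
F(i=5)
  F(i=4)
    F(i=3)
      F(i=2)
        F(i=1)
        -> return 1
      -> return 2
    -> return 6
  -> return 24
-> return 120

Final answer: 120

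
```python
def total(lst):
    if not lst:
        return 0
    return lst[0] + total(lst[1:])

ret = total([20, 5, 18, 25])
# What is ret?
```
Call trace:
total(lst=[20, 5, 18, 25])
  total(lst=[5, 18, 25])
    total(lst=[18, 25])
      total(lst=[25])
        total(lst=[])
        -> return 0
      -> return 25
    -> return 43
  -> return 48
-> return 68

Final answer: 68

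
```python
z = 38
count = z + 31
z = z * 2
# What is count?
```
Trace:
  z=38
  z=38, count=69
  z=76, count=69

Final answer: 69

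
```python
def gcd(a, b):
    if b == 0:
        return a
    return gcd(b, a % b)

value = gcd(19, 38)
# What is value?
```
Call trace:
gcd(a=19, b=38)
  gcd(a=38, b=19)
    gcd(a=19, b=0)
    -> return 19
  -> return 19
-> return 19

Final answer: 19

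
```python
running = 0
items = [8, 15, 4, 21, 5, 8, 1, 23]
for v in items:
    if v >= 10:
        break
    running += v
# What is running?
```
Trace:
  running=0
  running=8, v=8
  running=8, v=15

Final answer: 8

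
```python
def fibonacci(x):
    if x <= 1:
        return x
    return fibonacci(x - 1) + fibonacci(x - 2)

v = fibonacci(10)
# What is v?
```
Call trace (a repeated sub-call is expanded the first time; later identical calls just restate its return value):
fibonacci(x=10)
  fibonacci(x=9)
    fibonacci(x=8)
      fibonacci(x=7)
        fibonacci(x=6)
          fibonacci(x=5)
            fibonacci(x=4)
              fibonacci(x=3)
                fibonacci(x=2)
                  fibonacci(x=1)
                  -> return 1
                  fibonacci(x=0)
                  -> return 0
                -> return 1
                fibonacci(x=1)
                -> return 1
              -> return 2
              fibonacci(x=2) -> return 1  (same call as traced above)
            -> return 3
            fibonacci(x=3) -> return 2  (same call as traced above)
          -> return 5
          fibonacci(x=4) -> return 3  (same call as traced above)
        -> return 8
        fibonacci(x=5) -> return 5  (same call as traced above)
      -> return 13
      fibonacci(x=6) -> return 8  (same call as traced above)
    -> return 21
    fibonacci(x=7) -> return 13  (same call as traced above)
  -> return 34
  fibonacci(x=8) -> return 21  (same call as traced above)
-> return 55

Final answer: 55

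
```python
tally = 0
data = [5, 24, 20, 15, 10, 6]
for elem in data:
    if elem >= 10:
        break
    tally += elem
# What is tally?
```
Trace:
  tally=0
  tally=5, elem=5
  tally=5, elem=24

Final answer: 5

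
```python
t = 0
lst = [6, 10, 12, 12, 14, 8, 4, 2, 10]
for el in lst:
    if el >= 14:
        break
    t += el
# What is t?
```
Trace:
  t=0
  t=6, el=6
  t=16, el=10
  t=28, el=12
  t=40, el=12
  t=40, el=14

Final answer: 40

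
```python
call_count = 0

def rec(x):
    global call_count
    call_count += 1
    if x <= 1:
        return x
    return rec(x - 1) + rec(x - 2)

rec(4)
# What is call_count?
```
Call trace (a repeated sub-call is expanded the first time; later identical calls just restate its return value):
rec(x=4)
  rec(x=3)
    rec(x=2)
      rec(x=1)
      -> return 1
      rec(x=0)
      -> return 0
    -> return 1
    rec(x=1)
    -> return 1
  -> return 2
  rec(x=2) -> return 1  (same call as traced above)
-> return 3

call_count is incremented once per call, so count the calls in each subtree. Let C(x) = number of calls made by rec(x).
C(0) = C(1) = 1 (base case, no recursion); C(x) = 1 + C(x - 1) + C(x - 2) otherwise.
C(2) = 1 + C(1) + C(0) = 1 + 1 + 1 = 3
C(3) = 1 + C(2) + C(1) = 1 + 3 + 1 = 5
C(4) = 1 + C(3) + C(2) = 1 + 5 + 3 = 9
call_count = C(4) = 9

Final answer: 9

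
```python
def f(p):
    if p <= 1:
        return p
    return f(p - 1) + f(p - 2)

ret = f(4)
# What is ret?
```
Call trace (a repeated sub-call is expanded the first time; later identical calls just restate its return value):
f(p=4)
  f(p=3)
    f(p=2)
      f(p=1)
      -> return 1
      f(p=0)
      -> return 0
    -> return 1
    f(p=1)
    -> return 1
  -> return 2
  f(p=2) -> return 1  (same call as traced above)
-> return 3

Final answer: 3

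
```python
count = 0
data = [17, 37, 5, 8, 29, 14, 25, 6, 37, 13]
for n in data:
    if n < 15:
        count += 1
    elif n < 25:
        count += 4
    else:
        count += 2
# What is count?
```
Trace:
  count=0
  count=4, n=17
  count=6, n=37
  count=7, n=5
  count=8, n=8
  count=10, n=29
  count=11, n=14
  count=13, n=25
  count=14, n=6
  count=16, n=37
  count=17, n=13

Final answer: 17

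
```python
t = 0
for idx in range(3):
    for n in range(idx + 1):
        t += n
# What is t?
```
Trace:
  t=0
  t=0, idx=0, n=0
  t=0, idx=1, n=0
  t=1, idx=1, n=1
  t=1, idx=2, n=0
  t=2, idx=2, n=1
  t=4, idx=2, n=2

Final answer: 4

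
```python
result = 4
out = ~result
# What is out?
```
Trace:
  result=4
  result=4, out=-5

Final answer: -5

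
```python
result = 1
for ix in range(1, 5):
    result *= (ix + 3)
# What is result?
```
Trace:
  result=1
  result=4, ix=1
  result=20, ix=2
  result=120, ix=3
  result=840, ix=4

Final answer: 840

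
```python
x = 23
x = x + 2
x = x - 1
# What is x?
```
Trace:
  x=23
  x=25
  x=24

Final answer: 24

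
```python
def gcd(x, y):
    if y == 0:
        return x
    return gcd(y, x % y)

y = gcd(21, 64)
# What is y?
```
Call trace:
gcd(x=21, y=64)
  gcd(x=64, y=21)
    gcd(x=21, y=1)
      gcd(x=1, y=0)
      -> return 1
    -> return 1
  -> return 1
-> return 1

Final answer: 1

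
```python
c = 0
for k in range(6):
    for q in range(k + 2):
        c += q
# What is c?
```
Trace:
  c=0
  c=0, k=0, q=0
  c=1, k=0, q=1
  c=1, k=1, q=0
  c=2, k=1, q=1
  c=4, k=1, q=2
  c=4, k=2, q=0
  c=5, k=2, q=1
  c=7, k=2, q=2
  c=10, k=2, q=3
  c=10, k=3, q=0
  c=11, k=3, q=1
  c=13, k=3, q=2
  c=16, k=3, q=3
  c=20, k=3, q=4
  c=20, k=4, q=0
  c=21, k=4, q=1
  c=23, k=4, q=2
  c=26, k=4, q=3
  c=30, k=4, q=4
  c=35, k=4, q=5
  c=35, k=5, q=0
  c=36, k=5, q=1
  c=38, k=5, q=2
  c=41, k=5, q=3
  c=45, k=5, q=4
  c=50, k=5, q=5
  c=56, k=5, q=6

Final answer: 56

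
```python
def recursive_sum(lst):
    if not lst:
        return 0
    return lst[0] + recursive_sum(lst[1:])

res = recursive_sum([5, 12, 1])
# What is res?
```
Call trace:
recursive_sum(lst=[5, 12, 1])
  recursive_sum(lst=[12, 1])
    recursive_sum(lst=[1])
      recursive_sum(lst=[])
      -> return 0
    -> return 1
  -> return 13
-> return 18

Final answer: 18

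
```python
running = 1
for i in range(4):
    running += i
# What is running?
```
Trace:
  running=1
  running=1, i=0
  running=2, i=1
  running=4, i=2
  running=7, i=3

Final answer: 7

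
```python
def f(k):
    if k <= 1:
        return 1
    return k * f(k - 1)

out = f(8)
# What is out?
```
Call trace:
f(k=8)
  f(k=7)
    f(k=6)
      f(k=5)
        f(k=4)
          f(k=3)
            f(k=2)
              f(k=1)
              -> return 1
            -> return 2
          -> return 6
        -> return 24
      -> return 120
    -> return 720
  -> return 5040
-> return 40320

Final answer: 40320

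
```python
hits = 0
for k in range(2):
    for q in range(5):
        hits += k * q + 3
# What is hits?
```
Trace:
  hits=0
  hits=3, k=0, q=0
  hits=6, k=0, q=1
  hits=9, k=0, q=2
  hits=12, k=0, q=3
  hits=15, k=0, q=4
  hits=18, k=1, q=0
  hits=22, k=1, q=1
  hits=27, k=1, q=2
  hits=33, k=1, q=3
  hits=40, k=1, q=4

Final answer: 40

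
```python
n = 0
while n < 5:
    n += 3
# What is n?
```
Trace:
  n=0
  n=3
  n=6

Final answer: 6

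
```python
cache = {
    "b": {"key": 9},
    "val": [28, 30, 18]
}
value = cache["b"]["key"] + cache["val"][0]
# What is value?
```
Trace:
  cache={'b': {'key': 9}, 'val': [28, 30, 18]}
  cache={'b': {'key': 9}, 'val': [28, 30, 18]}, value=37

Final answer: 37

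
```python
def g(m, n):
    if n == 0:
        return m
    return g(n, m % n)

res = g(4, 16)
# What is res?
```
Call trace:
g(m=4, n=16)
  g(m=16, n=4)
    g(m=4, n=0)
    -> return 4
  -> return 4
-> return 4

Final answer: 4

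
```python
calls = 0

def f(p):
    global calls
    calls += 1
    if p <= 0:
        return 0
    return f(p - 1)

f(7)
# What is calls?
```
Call trace:
f(p=7)
  f(p=6)
    f(p=5)
      f(p=4)
        f(p=3)
          f(p=2)
            f(p=1)
              f(p=0)
              -> return 0
            -> return 0
          -> return 0
        -> return 0
      -> return 0
    -> return 0
  -> return 0
-> return 0

calls is incremented once per call. f is entered once for each p = 7, 6, 5, 4, 3, 2, 1, 0 (the p <= 0 call returns without recursing), i.e. 7 + 1 calls.
calls = 8

Final answer: 8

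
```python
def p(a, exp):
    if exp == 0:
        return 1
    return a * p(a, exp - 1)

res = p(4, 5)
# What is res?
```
Call trace:
p(a=4, exp=5)
  p(a=4, exp=4)
    p(a=4, exp=3)
      p(a=4, exp=2)
        p(a=4, exp=1)
          p(a=4, exp=0)
          -> return 1
        -> return 4
      -> return 16
    -> return 64
  -> return 256
-> return 1024

Final answer: 1024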